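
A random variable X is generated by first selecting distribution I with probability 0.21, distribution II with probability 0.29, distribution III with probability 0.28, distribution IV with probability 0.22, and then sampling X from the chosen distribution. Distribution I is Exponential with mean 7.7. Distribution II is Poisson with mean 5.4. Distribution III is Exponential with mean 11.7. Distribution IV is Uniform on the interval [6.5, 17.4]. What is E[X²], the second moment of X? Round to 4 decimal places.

145.1773

For each component E[X²] = Var + (mean)², giving I: 118.58; II: 34.56; III: 273.78; IV: 152.703.
Overall E[X²] = 0.21·118.58 + 0.29·34.56 + 0.28·273.78 + 0.22·152.703 = 145.177.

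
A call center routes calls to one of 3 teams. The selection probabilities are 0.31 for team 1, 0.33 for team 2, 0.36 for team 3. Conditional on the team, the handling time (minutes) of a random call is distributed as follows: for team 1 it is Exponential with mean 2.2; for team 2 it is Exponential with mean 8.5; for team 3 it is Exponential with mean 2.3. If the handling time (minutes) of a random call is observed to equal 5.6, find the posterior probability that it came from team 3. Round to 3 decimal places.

0.306

Likelihoods f(5.6 | ·): 1: 0.0356534; 2: 0.0608776; 3: 0.0380943.
Posterior ∝ prior × likelihood. Numerator for 3: 0.36·0.0380943 = 0.0137139.
Normalizing constant: 0.31·0.0356534 + 0.33·0.0608776 + 0.36·0.0380943 = 0.0448561.
P(3 | observation) = 0.0137139 / 0.0448561 = 0.305732.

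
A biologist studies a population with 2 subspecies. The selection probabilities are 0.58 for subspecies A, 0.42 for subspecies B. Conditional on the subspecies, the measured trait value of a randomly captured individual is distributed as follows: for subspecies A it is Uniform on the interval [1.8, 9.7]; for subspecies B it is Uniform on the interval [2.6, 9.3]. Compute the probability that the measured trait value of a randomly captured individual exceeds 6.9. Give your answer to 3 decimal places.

0.356

Conditional on each subspecies, P(X > 6.9): A: 0.35443; B: 0.358209.
By total probability, P(X > 6.9) = 0.58·0.35443 + 0.42·0.358209 = 0.356017.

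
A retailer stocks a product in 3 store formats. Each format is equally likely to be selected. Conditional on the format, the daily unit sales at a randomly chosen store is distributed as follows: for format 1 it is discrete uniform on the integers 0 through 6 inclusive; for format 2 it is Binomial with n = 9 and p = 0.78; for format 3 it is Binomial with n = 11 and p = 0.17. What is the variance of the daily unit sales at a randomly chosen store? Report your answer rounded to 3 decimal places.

7.250

Per component, 1: μ=3, E[X²]=13; 2: μ=7.02, E[X²]=50.8248; 3: μ=1.87, E[X²]=5.049.
E[X] = 0.333333·3 + 0.333333·7.02 + 0.333333·1.87 = 3.96333.
E[X²] = 0.333333·13 + 0.333333·50.8248 + 0.333333·5.049 = 22.9579.
Var(X) = E[X²] − (E[X])² = 22.9579 − 15.708 = 7.24992.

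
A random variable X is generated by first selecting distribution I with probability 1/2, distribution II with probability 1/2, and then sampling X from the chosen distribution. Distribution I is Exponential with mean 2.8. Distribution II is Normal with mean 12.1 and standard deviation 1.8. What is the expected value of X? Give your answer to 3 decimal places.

Component means — I: 2.8; II: 12.1.
E[X] = 0.5·2.8 + 0.5·12.1 = 7.45.

7.450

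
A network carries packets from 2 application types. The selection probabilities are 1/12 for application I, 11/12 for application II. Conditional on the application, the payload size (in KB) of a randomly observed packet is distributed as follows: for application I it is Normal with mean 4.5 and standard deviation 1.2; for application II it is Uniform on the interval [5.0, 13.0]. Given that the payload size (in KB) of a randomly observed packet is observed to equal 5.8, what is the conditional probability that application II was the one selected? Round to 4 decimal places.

Likelihoods f(5.8 | ·): I: 0.184877; II: 0.125.
Posterior ∝ prior × likelihood. Numerator for II: 0.916667·0.125 = 0.114583.
Normalizing constant: 0.0833333·0.184877 + 0.916667·0.125 = 0.12999.
P(II | observation) = 0.114583 / 0.12999 = 0.88148.

0.8815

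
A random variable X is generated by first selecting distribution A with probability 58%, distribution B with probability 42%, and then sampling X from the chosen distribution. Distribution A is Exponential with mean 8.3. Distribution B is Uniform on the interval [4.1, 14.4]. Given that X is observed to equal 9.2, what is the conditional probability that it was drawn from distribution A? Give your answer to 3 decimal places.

Likelihoods f(9.2 | ·): A: 0.0397681; B: 0.0970874.
Posterior ∝ prior × likelihood. Numerator for A: 0.58·0.0397681 = 0.0230655.
Normalizing constant: 0.58·0.0397681 + 0.42·0.0970874 = 0.0638422.
P(A | observation) = 0.0230655 / 0.0638422 = 0.361289.

0.361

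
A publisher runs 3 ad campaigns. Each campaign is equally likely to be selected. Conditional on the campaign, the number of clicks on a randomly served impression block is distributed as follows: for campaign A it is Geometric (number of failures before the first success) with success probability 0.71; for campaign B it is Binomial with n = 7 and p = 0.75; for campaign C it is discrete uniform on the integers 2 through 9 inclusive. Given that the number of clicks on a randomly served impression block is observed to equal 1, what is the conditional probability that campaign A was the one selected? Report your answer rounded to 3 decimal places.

0.994

Likelihoods P(X=1 | ·): A: 0.2059; B: 0.00128174; C: 0.
Posterior ∝ prior × likelihood. Numerator for A: 0.333333·0.2059 = 0.0686333.
Normalizing constant: 0.333333·0.2059 + 0.333333·0.00128174 + 0.333333·0 = 0.0690606.
P(A | observation) = 0.0686333 / 0.0690606 = 0.993813.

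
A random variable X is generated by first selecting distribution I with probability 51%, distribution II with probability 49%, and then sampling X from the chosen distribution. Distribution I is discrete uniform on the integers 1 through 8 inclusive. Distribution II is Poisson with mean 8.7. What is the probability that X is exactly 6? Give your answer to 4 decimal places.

Conditional on each component, P(X = 6): I: 0.125; II: 0.100328.
By total probability, P(X = 6) = 0.51·0.125 + 0.49·0.100328 = 0.112911.

0.1129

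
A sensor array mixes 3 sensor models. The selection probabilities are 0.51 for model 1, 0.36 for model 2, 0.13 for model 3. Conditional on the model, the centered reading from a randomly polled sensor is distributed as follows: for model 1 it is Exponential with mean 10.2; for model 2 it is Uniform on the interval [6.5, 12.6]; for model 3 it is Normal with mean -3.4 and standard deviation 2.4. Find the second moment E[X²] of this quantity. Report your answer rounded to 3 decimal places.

For each component E[X²] = Var + (mean)², giving 1: 208.08; 2: 94.3033; 3: 17.32.
Overall E[X²] = 0.51·208.08 + 0.36·94.3033 + 0.13·17.32 = 142.322.

142.322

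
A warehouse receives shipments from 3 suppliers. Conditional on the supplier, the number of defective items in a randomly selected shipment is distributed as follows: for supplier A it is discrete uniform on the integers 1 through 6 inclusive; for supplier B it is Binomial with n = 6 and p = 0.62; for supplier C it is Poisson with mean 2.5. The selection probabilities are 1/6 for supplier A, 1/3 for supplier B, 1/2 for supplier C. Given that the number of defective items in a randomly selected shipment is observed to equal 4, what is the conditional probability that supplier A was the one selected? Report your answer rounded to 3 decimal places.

Likelihoods P(X=4 | ·): A: 0.166667; B: 0.320055; C: 0.133602.
Posterior ∝ prior × likelihood. Numerator for A: 0.166667·0.166667 = 0.0277778.
Normalizing constant: 0.166667·0.166667 + 0.333333·0.320055 + 0.5·0.133602 = 0.201264.
P(A | observation) = 0.0277778 / 0.201264 = 0.138017.

0.138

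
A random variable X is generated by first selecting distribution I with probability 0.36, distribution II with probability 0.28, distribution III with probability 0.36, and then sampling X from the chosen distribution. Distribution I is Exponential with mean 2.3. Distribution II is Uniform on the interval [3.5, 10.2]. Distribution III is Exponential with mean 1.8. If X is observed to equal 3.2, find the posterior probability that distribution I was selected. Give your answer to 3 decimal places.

Likelihoods f(3.2 | ·): I: 0.108152; II: 0; III: 0.0938963.
Posterior ∝ prior × likelihood. Numerator for I: 0.36·0.108152 = 0.0389349.
Normalizing constant: 0.36·0.108152 + 0.28·0 + 0.36·0.0938963 = 0.0727375.
P(I | observation) = 0.0389349 / 0.0727375 = 0.535279.

0.535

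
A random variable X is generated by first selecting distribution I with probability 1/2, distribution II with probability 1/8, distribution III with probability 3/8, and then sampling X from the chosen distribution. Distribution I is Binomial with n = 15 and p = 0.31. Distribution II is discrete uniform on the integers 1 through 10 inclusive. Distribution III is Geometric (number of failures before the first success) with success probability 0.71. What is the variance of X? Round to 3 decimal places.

7.485

Per component, I: μ=4.65, E[X²]=24.831; II: μ=5.5, E[X²]=38.5; III: μ=0.408451, E[X²]=0.742115.
E[X] = 0.5·4.65 + 0.125·5.5 + 0.375·0.408451 = 3.16567.
E[X²] = 0.5·24.831 + 0.125·38.5 + 0.375·0.742115 = 17.5063.
Var(X) = E[X²] − (E[X])² = 17.5063 − 10.0215 = 7.48483.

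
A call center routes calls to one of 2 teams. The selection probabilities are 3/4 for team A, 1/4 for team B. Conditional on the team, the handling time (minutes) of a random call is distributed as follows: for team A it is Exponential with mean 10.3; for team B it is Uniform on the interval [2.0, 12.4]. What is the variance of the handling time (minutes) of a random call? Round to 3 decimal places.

83.623

Per component, A: μ=10.3, E[X²]=212.18; B: μ=7.2, E[X²]=60.8533.
E[X] = 0.75·10.3 + 0.25·7.2 = 9.525.
E[X²] = 0.75·212.18 + 0.25·60.8533 = 174.348.
Var(X) = E[X²] − (E[X])² = 174.348 − 90.7256 = 83.6227.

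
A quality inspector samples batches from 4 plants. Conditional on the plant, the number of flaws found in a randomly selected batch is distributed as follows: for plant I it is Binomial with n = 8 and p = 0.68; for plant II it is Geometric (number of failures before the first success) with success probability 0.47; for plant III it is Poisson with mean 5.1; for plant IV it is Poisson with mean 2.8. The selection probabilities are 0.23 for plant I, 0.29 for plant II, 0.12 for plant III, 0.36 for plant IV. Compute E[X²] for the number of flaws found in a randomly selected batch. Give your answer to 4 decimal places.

15.8351

For each component E[X²] = Var + (mean)², giving I: 31.3344; II: 3.67089; III: 31.11; IV: 10.64.
Overall E[X²] = 0.23·31.3344 + 0.29·3.67089 + 0.12·31.11 + 0.36·10.64 = 15.8351.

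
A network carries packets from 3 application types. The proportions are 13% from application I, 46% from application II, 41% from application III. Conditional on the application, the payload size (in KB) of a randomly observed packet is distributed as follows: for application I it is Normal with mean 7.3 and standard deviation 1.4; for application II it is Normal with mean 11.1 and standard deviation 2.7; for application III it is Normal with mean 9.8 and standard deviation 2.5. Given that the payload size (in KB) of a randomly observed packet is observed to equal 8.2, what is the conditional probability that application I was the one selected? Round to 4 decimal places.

Likelihoods f(8.2 | ·): I: 0.231762; II: 0.0829923; III: 0.130025.
Posterior ∝ prior × likelihood. Numerator for I: 0.13·0.231762 = 0.0301291.
Normalizing constant: 0.13·0.231762 + 0.46·0.0829923 + 0.41·0.130025 = 0.121616.
P(I | observation) = 0.0301291 / 0.121616 = 0.24774.

0.2477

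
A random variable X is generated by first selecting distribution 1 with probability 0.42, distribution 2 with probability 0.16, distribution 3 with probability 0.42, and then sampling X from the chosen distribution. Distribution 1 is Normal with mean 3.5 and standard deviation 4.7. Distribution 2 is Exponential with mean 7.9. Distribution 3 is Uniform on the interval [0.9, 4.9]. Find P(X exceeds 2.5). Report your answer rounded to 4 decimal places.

0.6140

Conditional on each component, P(X > 2.5): 1: 0.584245; 2: 0.728727; 3: 0.6.
By total probability, P(X > 2.5) = 0.42·0.584245 + 0.16·0.728727 + 0.42·0.6 = 0.613979.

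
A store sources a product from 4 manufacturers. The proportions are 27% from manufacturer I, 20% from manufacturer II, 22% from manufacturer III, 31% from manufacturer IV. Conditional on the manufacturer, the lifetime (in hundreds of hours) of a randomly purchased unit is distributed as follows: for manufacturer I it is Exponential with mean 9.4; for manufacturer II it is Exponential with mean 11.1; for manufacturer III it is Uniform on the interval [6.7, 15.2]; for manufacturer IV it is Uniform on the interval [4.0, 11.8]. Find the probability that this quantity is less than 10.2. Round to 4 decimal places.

Conditional on each manufacturer, P(X < 10.2): I: 0.662134; II: 0.60105; III: 0.411765; IV: 0.794872.
By total probability, P(X < 10.2) = 0.27·0.662134 + 0.2·0.60105 + 0.22·0.411765 + 0.31·0.794872 = 0.635985.

0.6360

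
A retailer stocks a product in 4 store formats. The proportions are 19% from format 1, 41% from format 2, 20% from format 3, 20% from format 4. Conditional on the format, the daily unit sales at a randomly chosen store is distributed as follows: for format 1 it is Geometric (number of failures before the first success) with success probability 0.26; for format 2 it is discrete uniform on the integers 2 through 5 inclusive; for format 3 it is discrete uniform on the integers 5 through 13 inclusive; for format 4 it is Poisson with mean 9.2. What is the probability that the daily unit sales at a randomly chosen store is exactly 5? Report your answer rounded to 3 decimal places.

Conditional on each format, P(X = 5): 1: 0.0576942; 2: 0.25; 3: 0.111111; 4: 0.0554943.
By total probability, P(X = 5) = 0.19·0.0576942 + 0.41·0.25 + 0.2·0.111111 + 0.2·0.0554943 = 0.146783.

0.147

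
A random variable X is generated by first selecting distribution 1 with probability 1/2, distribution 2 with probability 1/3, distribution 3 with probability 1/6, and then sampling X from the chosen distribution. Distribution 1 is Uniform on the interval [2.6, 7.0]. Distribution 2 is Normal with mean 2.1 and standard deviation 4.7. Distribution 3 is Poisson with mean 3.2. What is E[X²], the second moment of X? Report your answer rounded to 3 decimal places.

23.400

For each component E[X²] = Var + (mean)², giving 1: 24.6533; 2: 26.5; 3: 13.44.
Overall E[X²] = 0.5·24.6533 + 0.333333·26.5 + 0.166667·13.44 = 23.4.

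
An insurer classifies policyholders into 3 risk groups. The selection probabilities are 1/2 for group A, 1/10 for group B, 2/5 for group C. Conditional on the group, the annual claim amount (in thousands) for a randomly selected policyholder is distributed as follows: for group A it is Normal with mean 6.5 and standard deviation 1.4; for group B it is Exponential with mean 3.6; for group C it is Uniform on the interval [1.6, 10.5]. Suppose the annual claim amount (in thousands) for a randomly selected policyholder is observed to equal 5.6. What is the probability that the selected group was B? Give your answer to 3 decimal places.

0.035

Likelihoods f(5.6 | ·): A: 0.231762; B: 0.0586311; C: 0.11236.
Posterior ∝ prior × likelihood. Numerator for B: 0.1·0.0586311 = 0.00586311.
Normalizing constant: 0.5·0.231762 + 0.1·0.0586311 + 0.4·0.11236 = 0.166688.
P(B | observation) = 0.00586311 / 0.166688 = 0.0351742.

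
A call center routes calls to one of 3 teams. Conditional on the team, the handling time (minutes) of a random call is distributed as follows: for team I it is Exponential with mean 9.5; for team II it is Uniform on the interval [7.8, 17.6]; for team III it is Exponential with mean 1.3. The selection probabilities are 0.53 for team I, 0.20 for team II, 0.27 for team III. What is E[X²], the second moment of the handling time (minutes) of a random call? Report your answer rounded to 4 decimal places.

For each component E[X²] = Var + (mean)², giving I: 180.5; II: 169.293; III: 3.38.
Overall E[X²] = 0.53·180.5 + 0.2·169.293 + 0.27·3.38 = 130.436.

130.4363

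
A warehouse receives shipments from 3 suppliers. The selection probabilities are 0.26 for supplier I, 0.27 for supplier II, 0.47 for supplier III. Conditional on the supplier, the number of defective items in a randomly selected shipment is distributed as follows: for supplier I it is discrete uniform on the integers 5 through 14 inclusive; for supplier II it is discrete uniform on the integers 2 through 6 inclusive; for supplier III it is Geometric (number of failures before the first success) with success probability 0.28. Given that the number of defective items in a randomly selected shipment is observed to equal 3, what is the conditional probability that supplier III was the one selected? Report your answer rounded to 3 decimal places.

0.476

Likelihoods P(X=3 | ·): I: 0; II: 0.2; III: 0.104509.
Posterior ∝ prior × likelihood. Numerator for III: 0.47·0.104509 = 0.0491194.
Normalizing constant: 0.26·0 + 0.27·0.2 + 0.47·0.104509 = 0.103119.
P(III | observation) = 0.0491194 / 0.103119 = 0.476335.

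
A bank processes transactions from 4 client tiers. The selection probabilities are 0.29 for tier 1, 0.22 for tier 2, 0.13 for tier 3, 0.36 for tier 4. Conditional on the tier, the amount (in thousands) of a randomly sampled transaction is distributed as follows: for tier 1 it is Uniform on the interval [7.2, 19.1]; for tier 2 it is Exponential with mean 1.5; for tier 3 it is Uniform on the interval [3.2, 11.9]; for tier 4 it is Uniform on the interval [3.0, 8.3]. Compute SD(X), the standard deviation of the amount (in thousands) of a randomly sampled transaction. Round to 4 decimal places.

4.8861

Per component, 1: μ=13.15, E[X²]=184.723; 2: μ=1.5, E[X²]=4.5; 3: μ=7.55, E[X²]=63.31; 4: μ=5.65, E[X²]=34.2633.
E[X] = 0.29·13.15 + 0.22·1.5 + 0.13·7.55 + 0.36·5.65 = 7.159.
E[X²] = 0.29·184.723 + 0.22·4.5 + 0.13·63.31 + 0.36·34.2633 = 75.1249.
Var(X) = E[X²] − (E[X])² = 75.1249 − 51.2513 = 23.8736.
SD(X) = √23.8736 = 4.88606.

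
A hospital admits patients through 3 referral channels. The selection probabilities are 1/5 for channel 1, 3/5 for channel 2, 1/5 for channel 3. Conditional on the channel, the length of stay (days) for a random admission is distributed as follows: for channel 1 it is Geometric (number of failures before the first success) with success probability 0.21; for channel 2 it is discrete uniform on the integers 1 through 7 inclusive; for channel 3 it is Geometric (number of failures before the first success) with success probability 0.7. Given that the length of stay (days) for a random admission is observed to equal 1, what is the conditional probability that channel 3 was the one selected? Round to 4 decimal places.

0.2610

Likelihoods P(X=1 | ·): 1: 0.1659; 2: 0.142857; 3: 0.21.
Posterior ∝ prior × likelihood. Numerator for 3: 0.2·0.21 = 0.042.
Normalizing constant: 0.2·0.1659 + 0.6·0.142857 + 0.2·0.21 = 0.160894.
P(3 | observation) = 0.042 / 0.160894 = 0.261041.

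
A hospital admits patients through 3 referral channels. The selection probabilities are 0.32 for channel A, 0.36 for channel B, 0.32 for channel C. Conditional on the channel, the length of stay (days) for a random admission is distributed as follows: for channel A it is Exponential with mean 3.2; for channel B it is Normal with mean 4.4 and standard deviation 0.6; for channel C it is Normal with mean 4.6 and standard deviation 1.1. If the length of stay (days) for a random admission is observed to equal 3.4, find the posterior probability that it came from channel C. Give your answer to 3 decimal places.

0.404

Likelihoods f(3.4 | ·): A: 0.107997; B: 0.165795; C: 0.20003.
Posterior ∝ prior × likelihood. Numerator for C: 0.32·0.20003 = 0.0640095.
Normalizing constant: 0.32·0.107997 + 0.36·0.165795 + 0.32·0.20003 = 0.158255.
P(C | observation) = 0.0640095 / 0.158255 = 0.404471.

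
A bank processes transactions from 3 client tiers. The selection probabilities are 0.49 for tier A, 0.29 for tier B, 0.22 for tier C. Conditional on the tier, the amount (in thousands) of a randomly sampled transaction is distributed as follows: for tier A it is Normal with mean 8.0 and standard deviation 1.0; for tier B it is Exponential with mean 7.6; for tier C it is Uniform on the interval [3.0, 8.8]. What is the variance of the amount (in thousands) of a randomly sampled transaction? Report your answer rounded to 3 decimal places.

18.540

Per component, A: μ=8, E[X²]=65; B: μ=7.6, E[X²]=115.52; C: μ=5.9, E[X²]=37.6133.
E[X] = 0.49·8 + 0.29·7.6 + 0.22·5.9 = 7.422.
E[X²] = 0.49·65 + 0.29·115.52 + 0.22·37.6133 = 73.6257.
Var(X) = E[X²] − (E[X])² = 73.6257 − 55.0861 = 18.5396.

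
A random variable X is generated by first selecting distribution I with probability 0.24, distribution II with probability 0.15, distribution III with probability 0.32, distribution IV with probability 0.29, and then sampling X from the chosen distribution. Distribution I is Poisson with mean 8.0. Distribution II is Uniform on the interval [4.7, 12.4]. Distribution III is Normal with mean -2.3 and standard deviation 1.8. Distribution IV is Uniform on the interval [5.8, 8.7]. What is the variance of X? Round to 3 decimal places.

26.287

Per component, I: μ=8, E[X²]=72; II: μ=8.55, E[X²]=78.0433; III: μ=-2.3, E[X²]=8.53; IV: μ=7.25, E[X²]=53.2633.
E[X] = 0.24·8 + 0.15·8.55 + 0.32·-2.3 + 0.29·7.25 = 4.569.
E[X²] = 0.24·72 + 0.15·78.0433 + 0.32·8.53 + 0.29·53.2633 = 47.1625.
Var(X) = E[X²] − (E[X])² = 47.1625 − 20.8758 = 26.2867.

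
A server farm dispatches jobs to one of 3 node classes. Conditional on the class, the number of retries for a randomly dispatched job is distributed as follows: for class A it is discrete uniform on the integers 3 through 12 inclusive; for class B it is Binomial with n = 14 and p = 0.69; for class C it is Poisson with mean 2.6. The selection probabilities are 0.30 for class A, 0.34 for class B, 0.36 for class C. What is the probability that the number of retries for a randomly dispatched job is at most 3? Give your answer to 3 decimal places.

0.295

Conditional on each class, P(X ≤ 3): A: 0.1; B: 0.000340388; C: 0.736002.
By total probability, P(X ≤ 3) = 0.3·0.1 + 0.34·0.000340388 + 0.36·0.736002 = 0.295076.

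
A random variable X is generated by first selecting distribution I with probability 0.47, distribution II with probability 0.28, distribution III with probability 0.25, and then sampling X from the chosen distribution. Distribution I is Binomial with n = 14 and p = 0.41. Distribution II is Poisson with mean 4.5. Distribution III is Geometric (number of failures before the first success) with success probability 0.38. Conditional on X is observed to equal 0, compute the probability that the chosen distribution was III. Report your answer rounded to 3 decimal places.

Likelihoods P(X=0 | ·): I: 0.000619339; II: 0.011109; III: 0.38.
Posterior ∝ prior × likelihood. Numerator for III: 0.25·0.38 = 0.095.
Normalizing constant: 0.47·0.000619339 + 0.28·0.011109 + 0.25·0.38 = 0.0984016.
P(III | observation) = 0.095 / 0.0984016 = 0.965431.

0.965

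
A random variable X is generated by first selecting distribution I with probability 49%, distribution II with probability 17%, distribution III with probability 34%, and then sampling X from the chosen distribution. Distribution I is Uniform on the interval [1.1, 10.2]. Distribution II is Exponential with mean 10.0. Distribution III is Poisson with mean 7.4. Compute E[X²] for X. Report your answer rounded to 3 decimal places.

74.158

For each component E[X²] = Var + (mean)², giving I: 38.8233; II: 200; III: 62.16.
Overall E[X²] = 0.49·38.8233 + 0.17·200 + 0.34·62.16 = 74.1578.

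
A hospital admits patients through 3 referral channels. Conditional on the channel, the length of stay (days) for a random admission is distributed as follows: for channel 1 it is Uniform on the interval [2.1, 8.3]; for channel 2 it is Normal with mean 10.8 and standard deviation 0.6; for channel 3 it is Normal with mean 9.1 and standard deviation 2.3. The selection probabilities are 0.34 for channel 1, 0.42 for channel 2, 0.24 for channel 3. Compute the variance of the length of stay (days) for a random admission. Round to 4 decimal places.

8.5206

Per component, 1: μ=5.2, E[X²]=30.2433; 2: μ=10.8, E[X²]=117; 3: μ=9.1, E[X²]=88.1.
E[X] = 0.34·5.2 + 0.42·10.8 + 0.24·9.1 = 8.488.
E[X²] = 0.34·30.2433 + 0.42·117 + 0.24·88.1 = 80.5667.
Var(X) = E[X²] − (E[X])² = 80.5667 − 72.0461 = 8.52059.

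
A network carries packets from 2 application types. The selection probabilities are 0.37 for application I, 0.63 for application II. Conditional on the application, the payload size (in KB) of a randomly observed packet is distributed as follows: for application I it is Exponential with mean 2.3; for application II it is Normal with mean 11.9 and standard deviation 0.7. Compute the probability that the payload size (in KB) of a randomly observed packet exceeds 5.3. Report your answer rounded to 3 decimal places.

Conditional on each application, P(X > 5.3): I: 0.0998239; II: 1.
By total probability, P(X > 5.3) = 0.37·0.0998239 + 0.63·1 = 0.666935.

0.667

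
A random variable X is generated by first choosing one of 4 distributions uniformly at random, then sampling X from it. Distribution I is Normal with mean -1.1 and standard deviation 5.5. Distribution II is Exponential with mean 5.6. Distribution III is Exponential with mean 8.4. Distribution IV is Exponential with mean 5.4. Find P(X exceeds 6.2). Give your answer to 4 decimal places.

0.3045

Conditional on each component, P(X > 6.2): I: 0.0922092; II: 0.330502; III: 0.478024; IV: 0.317224.
By total probability, P(X > 6.2) = 0.25·0.0922092 + 0.25·0.330502 + 0.25·0.478024 + 0.25·0.317224 = 0.30449.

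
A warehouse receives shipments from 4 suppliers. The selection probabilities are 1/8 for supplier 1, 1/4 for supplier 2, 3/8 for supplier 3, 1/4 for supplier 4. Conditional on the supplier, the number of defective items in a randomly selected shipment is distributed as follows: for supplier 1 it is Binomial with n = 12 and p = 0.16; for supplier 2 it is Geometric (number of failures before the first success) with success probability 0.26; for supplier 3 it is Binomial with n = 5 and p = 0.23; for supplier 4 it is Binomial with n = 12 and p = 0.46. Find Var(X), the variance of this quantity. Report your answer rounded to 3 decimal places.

6.982

Per component, 1: μ=1.92, E[X²]=5.2992; 2: μ=2.84615, E[X²]=19.0473; 3: μ=1.15, E[X²]=2.208; 4: μ=5.52, E[X²]=33.4512.
E[X] = 0.125·1.92 + 0.25·2.84615 + 0.375·1.15 + 0.25·5.52 = 2.76279.
E[X²] = 0.125·5.2992 + 0.25·19.0473 + 0.375·2.208 + 0.25·33.4512 = 14.615.
Var(X) = E[X²] − (E[X])² = 14.615 − 7.633 = 6.98203.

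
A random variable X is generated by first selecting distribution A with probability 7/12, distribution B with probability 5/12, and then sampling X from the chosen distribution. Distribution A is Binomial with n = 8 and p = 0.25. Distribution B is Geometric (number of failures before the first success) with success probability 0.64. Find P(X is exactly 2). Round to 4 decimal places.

Conditional on each component, P(X = 2): A: 0.311462; B: 0.082944.
By total probability, P(X = 2) = 0.583333·0.311462 + 0.416667·0.082944 = 0.216246.

0.2162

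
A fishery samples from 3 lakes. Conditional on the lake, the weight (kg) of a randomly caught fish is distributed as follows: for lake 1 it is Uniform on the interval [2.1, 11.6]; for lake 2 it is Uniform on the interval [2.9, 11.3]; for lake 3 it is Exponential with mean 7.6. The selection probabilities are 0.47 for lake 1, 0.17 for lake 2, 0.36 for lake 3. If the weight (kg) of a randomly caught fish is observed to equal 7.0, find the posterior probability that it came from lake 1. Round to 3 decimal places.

Likelihoods f(7.0 | ·): 1: 0.105263; 2: 0.119048; 3: 0.0523815.
Posterior ∝ prior × likelihood. Numerator for 1: 0.47·0.105263 = 0.0494737.
Normalizing constant: 0.47·0.105263 + 0.17·0.119048 + 0.36·0.0523815 = 0.0885691.
P(1 | observation) = 0.0494737 / 0.0885691 = 0.558588.

0.559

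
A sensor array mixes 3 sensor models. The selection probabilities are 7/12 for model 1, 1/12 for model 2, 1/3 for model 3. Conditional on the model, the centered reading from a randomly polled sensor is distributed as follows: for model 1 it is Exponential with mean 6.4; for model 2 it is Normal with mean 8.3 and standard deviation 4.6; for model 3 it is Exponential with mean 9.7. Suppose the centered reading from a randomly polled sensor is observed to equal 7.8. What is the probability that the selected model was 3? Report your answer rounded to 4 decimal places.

0.3106

Likelihoods f(7.8 | ·): 1: 0.0461874; 2: 0.0862158; 3: 0.0461319.
Posterior ∝ prior × likelihood. Numerator for 3: 0.333333·0.0461319 = 0.0153773.
Normalizing constant: 0.583333·0.0461874 + 0.0833333·0.0862158 + 0.333333·0.0461319 = 0.0495046.
P(3 | observation) = 0.0153773 / 0.0495046 = 0.310624.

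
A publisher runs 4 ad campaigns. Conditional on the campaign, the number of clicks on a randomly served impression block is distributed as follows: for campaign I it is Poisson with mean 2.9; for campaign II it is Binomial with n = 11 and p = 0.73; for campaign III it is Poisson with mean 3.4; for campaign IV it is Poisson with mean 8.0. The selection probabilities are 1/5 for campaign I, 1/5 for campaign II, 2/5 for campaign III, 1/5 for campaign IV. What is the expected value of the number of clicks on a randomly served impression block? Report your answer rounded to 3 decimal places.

5.146

Component means — I: 2.9; II: 8.03; III: 3.4; IV: 8.
E[X] = 0.2·2.9 + 0.2·8.03 + 0.4·3.4 + 0.2·8 = 5.146.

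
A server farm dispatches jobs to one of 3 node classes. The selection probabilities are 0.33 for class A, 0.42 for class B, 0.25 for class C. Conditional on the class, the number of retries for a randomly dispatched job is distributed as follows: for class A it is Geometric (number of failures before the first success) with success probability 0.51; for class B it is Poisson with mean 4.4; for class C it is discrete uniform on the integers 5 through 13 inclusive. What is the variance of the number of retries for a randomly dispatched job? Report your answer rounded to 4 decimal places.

13.3294

Per component, A: μ=0.960784, E[X²]=2.807; B: μ=4.4, E[X²]=23.76; C: μ=9, E[X²]=87.6667.
E[X] = 0.33·0.960784 + 0.42·4.4 + 0.25·9 = 4.41506.
E[X²] = 0.33·2.807 + 0.42·23.76 + 0.25·87.6667 = 32.8222.
Var(X) = E[X²] − (E[X])² = 32.8222 − 19.4927 = 13.3294.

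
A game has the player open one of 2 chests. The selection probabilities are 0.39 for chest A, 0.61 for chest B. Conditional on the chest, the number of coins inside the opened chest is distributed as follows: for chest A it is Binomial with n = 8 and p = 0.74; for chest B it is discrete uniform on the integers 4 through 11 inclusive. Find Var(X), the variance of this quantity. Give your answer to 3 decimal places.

Per component, A: μ=5.92, E[X²]=36.5856; B: μ=7.5, E[X²]=61.5.
E[X] = 0.39·5.92 + 0.61·7.5 = 6.8838.
E[X²] = 0.39·36.5856 + 0.61·61.5 = 51.7834.
Var(X) = E[X²] − (E[X])² = 51.7834 − 47.3867 = 4.39668.

4.397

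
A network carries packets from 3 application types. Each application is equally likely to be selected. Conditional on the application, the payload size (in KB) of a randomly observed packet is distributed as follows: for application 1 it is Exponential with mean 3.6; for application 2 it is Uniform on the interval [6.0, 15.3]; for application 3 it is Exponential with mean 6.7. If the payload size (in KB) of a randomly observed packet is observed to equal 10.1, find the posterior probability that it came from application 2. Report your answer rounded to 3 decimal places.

Likelihoods f(10.1 | ·): 1: 0.0167981; 2: 0.107527; 3: 0.0330554.
Posterior ∝ prior × likelihood. Numerator for 2: 0.333333·0.107527 = 0.0358423.
Normalizing constant: 0.333333·0.0167981 + 0.333333·0.107527 + 0.333333·0.0330554 = 0.0524601.
P(2 | observation) = 0.0358423 / 0.0524601 = 0.683229.

0.683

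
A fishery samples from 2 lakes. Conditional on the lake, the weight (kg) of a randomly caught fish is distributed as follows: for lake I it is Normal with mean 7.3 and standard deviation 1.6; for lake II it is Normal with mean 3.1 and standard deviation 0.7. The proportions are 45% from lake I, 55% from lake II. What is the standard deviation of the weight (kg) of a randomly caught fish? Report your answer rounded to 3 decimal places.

2.406

Per component, I: μ=7.3, E[X²]=55.85; II: μ=3.1, E[X²]=10.1.
E[X] = 0.45·7.3 + 0.55·3.1 = 4.99.
E[X²] = 0.45·55.85 + 0.55·10.1 = 30.6875.
Var(X) = E[X²] − (E[X])² = 30.6875 − 24.9001 = 5.7874.
SD(X) = √5.7874 = 2.4057.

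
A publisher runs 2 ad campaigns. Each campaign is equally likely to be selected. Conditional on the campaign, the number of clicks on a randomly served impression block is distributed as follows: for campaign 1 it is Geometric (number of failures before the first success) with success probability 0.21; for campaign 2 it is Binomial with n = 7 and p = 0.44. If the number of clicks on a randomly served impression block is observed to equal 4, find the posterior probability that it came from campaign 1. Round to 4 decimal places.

0.2620

Likelihoods P(X=4 | ·): 1: 0.0817952; 2: 0.230379.
Posterior ∝ prior × likelihood. Numerator for 1: 0.5·0.0817952 = 0.0408976.
Normalizing constant: 0.5·0.0817952 + 0.5·0.230379 = 0.156087.
P(1 | observation) = 0.0408976 / 0.156087 = 0.262018.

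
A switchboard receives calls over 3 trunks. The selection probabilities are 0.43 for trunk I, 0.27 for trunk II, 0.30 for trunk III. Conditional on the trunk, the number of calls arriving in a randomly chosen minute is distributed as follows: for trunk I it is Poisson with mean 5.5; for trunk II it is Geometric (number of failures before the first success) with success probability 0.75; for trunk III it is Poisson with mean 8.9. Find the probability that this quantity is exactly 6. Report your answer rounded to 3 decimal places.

Conditional on each trunk, P(X = 6): I: 0.157117; II: 0.000183105; III: 0.0941427.
By total probability, P(X = 6) = 0.43·0.157117 + 0.27·0.000183105 + 0.3·0.0941427 = 0.0958527.

0.096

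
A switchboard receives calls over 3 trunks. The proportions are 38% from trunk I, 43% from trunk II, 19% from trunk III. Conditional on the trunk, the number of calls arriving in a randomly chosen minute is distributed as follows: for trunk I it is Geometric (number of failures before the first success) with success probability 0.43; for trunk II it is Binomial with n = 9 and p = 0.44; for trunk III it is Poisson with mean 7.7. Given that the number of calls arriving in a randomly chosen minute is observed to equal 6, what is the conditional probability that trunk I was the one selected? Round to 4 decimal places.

0.0732

Likelihoods P(X=6 | ·): I: 0.0147475; II: 0.107043; III: 0.131082.
Posterior ∝ prior × likelihood. Numerator for I: 0.38·0.0147475 = 0.00560404.
Normalizing constant: 0.38·0.0147475 + 0.43·0.107043 + 0.19·0.131082 = 0.0765383.
P(I | observation) = 0.00560404 / 0.0765383 = 0.0732188.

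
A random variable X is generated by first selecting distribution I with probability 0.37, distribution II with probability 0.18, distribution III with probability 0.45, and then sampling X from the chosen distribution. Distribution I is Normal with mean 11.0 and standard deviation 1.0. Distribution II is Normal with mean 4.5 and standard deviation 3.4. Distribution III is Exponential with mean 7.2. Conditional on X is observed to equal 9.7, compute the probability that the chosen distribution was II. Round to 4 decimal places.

Likelihoods f(9.7 | ·): I: 0.171369; II: 0.0364336; III: 0.0361057.
Posterior ∝ prior × likelihood. Numerator for II: 0.18·0.0364336 = 0.00655805.
Normalizing constant: 0.37·0.171369 + 0.18·0.0364336 + 0.45·0.0361057 = 0.086212.
P(II | observation) = 0.00655805 / 0.086212 = 0.0760688.

0.0761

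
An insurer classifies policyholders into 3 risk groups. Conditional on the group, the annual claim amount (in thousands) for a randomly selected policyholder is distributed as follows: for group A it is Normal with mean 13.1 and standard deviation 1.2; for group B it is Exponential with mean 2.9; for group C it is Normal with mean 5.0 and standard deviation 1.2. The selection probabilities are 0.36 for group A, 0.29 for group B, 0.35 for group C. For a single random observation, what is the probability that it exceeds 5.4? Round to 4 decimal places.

0.5344

Conditional on each group, P(X > 5.4): A: 1; B: 0.155351; C: 0.369441.
By total probability, P(X > 5.4) = 0.36·1 + 0.29·0.155351 + 0.35·0.369441 = 0.534356.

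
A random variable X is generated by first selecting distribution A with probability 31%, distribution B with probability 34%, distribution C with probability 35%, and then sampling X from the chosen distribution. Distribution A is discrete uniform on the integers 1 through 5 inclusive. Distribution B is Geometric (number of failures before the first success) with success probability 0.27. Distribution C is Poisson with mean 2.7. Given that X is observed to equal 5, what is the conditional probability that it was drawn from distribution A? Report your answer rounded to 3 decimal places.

Likelihoods P(X=5 | ·): A: 0.2; B: 0.0559729; C: 0.0803605.
Posterior ∝ prior × likelihood. Numerator for A: 0.31·0.2 = 0.062.
Normalizing constant: 0.31·0.2 + 0.34·0.0559729 + 0.35·0.0803605 = 0.109157.
P(A | observation) = 0.062 / 0.109157 = 0.567989.

0.568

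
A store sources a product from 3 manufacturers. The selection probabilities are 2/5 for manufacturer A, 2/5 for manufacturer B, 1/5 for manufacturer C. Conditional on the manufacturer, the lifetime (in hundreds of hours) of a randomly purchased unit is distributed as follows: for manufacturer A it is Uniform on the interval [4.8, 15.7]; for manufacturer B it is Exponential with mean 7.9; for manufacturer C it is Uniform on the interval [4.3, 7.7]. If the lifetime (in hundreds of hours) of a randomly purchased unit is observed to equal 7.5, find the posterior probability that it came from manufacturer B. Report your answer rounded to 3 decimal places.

Likelihoods f(7.5 | ·): A: 0.0917431; B: 0.0489856; C: 0.294118.
Posterior ∝ prior × likelihood. Numerator for B: 0.4·0.0489856 = 0.0195942.
Normalizing constant: 0.4·0.0917431 + 0.4·0.0489856 + 0.2·0.294118 = 0.115115.
P(B | observation) = 0.0195942 / 0.115115 = 0.170214.

0.170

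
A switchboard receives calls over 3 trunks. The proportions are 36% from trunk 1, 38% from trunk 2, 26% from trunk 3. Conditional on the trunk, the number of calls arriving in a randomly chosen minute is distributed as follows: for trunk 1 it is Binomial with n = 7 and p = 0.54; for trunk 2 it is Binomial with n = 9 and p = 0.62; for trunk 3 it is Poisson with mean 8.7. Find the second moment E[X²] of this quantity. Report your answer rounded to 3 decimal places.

40.349

For each component E[X²] = Var + (mean)², giving 1: 16.0272; 2: 33.2568; 3: 84.39.
Overall E[X²] = 0.36·16.0272 + 0.38·33.2568 + 0.26·84.39 = 40.3488.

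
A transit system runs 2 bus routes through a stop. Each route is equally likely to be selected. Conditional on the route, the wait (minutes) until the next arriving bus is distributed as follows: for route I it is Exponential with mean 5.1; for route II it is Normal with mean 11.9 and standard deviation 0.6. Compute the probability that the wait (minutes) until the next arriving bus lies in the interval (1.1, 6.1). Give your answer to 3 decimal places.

0.252

Conditional on each route, P(1.1 < X < 6.1): I: 0.50361; II: 0.
By total probability, P(1.1 < X < 6.1) = 0.5·0.50361 + 0.5·0 = 0.251805.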